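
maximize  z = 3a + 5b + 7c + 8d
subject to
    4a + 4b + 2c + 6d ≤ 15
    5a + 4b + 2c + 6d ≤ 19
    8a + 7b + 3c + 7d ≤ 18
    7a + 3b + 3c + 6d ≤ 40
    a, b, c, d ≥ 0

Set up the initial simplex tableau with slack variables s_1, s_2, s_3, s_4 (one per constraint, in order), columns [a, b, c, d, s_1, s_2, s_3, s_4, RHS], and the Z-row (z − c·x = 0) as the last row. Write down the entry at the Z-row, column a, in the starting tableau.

-3

The Z-row carries the negated objective coefficients: the a entry is -3.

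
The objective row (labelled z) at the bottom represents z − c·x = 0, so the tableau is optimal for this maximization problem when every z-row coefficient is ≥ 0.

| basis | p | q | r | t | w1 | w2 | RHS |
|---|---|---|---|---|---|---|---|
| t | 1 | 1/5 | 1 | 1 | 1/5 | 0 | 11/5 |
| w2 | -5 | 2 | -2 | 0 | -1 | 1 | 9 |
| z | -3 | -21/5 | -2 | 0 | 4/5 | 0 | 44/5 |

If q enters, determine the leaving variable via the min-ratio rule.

w2

Column q entries and ratios — t: (11/5)/(1/5) = 11; w2: 9/2 = 9/2.
Smallest ratio is 9/2 in the row of w2, so w2 leaves.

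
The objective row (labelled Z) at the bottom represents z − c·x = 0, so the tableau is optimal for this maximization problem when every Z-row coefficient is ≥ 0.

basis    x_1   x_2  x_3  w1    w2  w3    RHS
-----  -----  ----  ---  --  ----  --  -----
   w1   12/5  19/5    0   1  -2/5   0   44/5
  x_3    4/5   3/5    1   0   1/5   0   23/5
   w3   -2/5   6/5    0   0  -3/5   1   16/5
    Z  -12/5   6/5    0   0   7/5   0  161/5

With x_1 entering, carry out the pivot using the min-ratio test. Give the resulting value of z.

41

Ratio test on column x_1 — row 1: (44/5)/(12/5) = 11/3; row 2: (23/5)/(4/5) = 23/4; row 3: entry -2/5 ≤ 0. Minimum is 11/3 at row 1 (w1 leaves); pivot element 12/5.
Pivot on row 1; the Z-row RHS becomes 161/5 − (-12/5)·(11/3) = 41.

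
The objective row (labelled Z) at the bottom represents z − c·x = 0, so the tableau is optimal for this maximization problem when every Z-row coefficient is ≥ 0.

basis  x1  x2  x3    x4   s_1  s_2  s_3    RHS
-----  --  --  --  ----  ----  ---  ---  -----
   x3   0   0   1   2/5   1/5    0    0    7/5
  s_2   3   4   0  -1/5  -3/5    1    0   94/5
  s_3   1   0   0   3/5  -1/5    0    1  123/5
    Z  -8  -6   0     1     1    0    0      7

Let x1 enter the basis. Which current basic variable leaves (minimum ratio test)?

Column x1 entries and ratios — x3: 0 ≤ 0, skip; s_2: (94/5)/3 = 94/15; s_3: (123/5)/1 = 123/5.
Smallest ratio is 94/15 in the row of s_2, so s_2 leaves.

s_2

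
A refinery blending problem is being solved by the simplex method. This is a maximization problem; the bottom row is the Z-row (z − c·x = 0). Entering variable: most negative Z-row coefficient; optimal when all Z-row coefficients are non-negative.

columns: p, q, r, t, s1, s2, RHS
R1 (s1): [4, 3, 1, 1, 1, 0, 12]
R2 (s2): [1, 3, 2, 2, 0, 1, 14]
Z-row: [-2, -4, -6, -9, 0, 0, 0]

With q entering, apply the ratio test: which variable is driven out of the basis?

s1

Column q entries and ratios — s1: 12/3 = 4; s2: 14/3 = 14/3.
Smallest ratio is 4 in the row of s1, so s1 leaves.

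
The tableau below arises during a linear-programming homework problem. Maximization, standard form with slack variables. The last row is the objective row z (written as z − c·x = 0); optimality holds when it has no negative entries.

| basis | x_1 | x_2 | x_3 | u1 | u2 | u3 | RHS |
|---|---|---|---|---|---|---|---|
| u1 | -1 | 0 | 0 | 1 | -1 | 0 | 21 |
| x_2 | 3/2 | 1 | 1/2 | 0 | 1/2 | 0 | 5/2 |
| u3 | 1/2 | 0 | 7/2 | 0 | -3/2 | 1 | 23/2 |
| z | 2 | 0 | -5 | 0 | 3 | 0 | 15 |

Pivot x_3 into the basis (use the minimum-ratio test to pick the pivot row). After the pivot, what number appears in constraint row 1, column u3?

0

Ratio test on column x_3 — row 1: entry 0 ≤ 0; row 2: (5/2)/(1/2) = 5; row 3: (23/2)/(7/2) = 23/7. Minimum is 23/7 at row 3 (u3 leaves); pivot element 7/2.
Divide row 3 by 7/2; eliminate column x_3 from the other rows.
Row 1 update in column u3: 0 − 0·(2/7) = 0.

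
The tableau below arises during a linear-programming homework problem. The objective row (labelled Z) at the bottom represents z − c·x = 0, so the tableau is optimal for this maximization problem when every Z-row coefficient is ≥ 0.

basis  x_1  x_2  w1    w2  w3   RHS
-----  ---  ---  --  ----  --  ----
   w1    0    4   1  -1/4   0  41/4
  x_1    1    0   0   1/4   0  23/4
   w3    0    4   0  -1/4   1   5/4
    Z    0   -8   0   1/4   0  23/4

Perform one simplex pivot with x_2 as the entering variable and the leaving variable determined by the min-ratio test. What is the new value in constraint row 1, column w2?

0

Ratio test on column x_2 — row 1: (41/4)/4 = 41/16; row 2: entry 0 ≤ 0; row 3: (5/4)/4 = 5/16. Minimum is 5/16 at row 3 (w3 leaves); pivot element 4.
Divide row 3 by 4; eliminate column x_2 from the other rows.
Row 1 update in column w2: -1/4 − 4·(-1/16) = 0.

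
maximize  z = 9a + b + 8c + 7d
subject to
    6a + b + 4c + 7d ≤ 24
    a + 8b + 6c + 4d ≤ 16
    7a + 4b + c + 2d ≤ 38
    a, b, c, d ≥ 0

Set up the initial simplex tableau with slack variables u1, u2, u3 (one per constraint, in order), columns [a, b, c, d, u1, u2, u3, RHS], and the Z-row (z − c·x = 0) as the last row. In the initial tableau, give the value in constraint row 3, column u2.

Slack u2 belongs to constraint 2; its column is the unit vector e_2, so the entry in row 3 is 0.

0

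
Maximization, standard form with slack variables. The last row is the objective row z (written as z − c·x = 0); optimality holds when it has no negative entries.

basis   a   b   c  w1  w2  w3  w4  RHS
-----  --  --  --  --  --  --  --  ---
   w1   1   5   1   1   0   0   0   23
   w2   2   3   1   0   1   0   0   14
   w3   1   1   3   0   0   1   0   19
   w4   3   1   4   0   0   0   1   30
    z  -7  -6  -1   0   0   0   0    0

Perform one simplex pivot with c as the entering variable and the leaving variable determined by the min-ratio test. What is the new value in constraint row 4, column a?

5/3

Ratio test on column c — row 1: 23/1 = 23; row 2: 14/1 = 14; row 3: 19/3 = 19/3; row 4: 30/4 = 15/2. Minimum is 19/3 at row 3 (w3 leaves); pivot element 3.
Divide row 3 by 3; eliminate column c from the other rows.
Row 4 update in column a: 3 − 4·(1/3) = 5/3.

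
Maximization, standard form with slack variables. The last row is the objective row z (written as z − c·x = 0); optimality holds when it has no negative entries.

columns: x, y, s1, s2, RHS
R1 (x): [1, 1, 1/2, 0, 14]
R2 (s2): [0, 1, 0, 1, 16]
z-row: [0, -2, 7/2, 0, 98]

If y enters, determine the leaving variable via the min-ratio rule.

x

Column y entries and ratios — x: 14/1 = 14; s2: 16/1 = 16.
Smallest ratio is 14 in the row of x, so x leaves.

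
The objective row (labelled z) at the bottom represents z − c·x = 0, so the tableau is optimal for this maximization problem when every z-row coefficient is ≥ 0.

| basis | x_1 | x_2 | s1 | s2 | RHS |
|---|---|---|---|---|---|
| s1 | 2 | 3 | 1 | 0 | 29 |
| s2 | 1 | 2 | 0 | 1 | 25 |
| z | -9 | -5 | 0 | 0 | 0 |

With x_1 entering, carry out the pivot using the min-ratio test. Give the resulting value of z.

261/2

Ratio test on column x_1 — row 1: 29/2 = 29/2; row 2: 25/1 = 25. Minimum is 29/2 at row 1 (s1 leaves); pivot element 2.
Pivot on row 1; the z-row RHS becomes 0 − (-9)·(29/2) = 261/2.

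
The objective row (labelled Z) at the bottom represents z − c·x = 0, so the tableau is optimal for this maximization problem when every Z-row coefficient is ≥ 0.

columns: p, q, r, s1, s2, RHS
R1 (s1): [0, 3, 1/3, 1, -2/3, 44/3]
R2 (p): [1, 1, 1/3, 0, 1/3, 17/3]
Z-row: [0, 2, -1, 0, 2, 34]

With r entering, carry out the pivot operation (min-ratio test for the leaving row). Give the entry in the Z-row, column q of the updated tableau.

Ratio test on column r — row 1: (44/3)/(1/3) = 44; row 2: (17/3)/(1/3) = 17. Minimum is 17 at row 2 (p leaves); pivot element 1/3.
Divide row 2 by 1/3; eliminate column r from the other rows.
Z-row update in column q: 2 − (-1)·3 = 5.

5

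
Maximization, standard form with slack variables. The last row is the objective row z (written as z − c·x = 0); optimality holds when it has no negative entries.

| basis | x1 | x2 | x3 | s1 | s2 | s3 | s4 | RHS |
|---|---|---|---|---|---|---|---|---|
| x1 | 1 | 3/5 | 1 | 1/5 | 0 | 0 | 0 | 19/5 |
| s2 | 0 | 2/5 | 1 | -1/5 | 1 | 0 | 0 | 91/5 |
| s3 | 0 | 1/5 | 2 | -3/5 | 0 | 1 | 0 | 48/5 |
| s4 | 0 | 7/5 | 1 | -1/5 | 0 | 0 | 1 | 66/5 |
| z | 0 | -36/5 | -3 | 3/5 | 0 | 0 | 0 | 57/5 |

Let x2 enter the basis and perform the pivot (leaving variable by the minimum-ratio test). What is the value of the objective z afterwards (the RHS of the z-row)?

57

Ratio test on column x2 — row 1: (19/5)/(3/5) = 19/3; row 2: (91/5)/(2/5) = 91/2; row 3: (48/5)/(1/5) = 48; row 4: (66/5)/(7/5) = 66/7. Minimum is 19/3 at row 1 (x1 leaves); pivot element 3/5.
Pivot on row 1; the z-row RHS becomes 57/5 − (-36/5)·(19/3) = 57.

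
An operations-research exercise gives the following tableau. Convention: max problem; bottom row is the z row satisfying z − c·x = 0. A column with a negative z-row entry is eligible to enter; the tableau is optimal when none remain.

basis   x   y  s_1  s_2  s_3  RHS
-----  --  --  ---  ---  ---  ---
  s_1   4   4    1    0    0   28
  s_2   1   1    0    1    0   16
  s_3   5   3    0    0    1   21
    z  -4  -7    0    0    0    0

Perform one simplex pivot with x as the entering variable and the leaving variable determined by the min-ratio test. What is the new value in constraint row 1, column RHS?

56/5

Ratio test on column x — row 1: 28/4 = 7; row 2: 16/1 = 16; row 3: 21/5 = 21/5. Minimum is 21/5 at row 3 (s_3 leaves); pivot element 5.
Divide row 3 by 5; eliminate column x from the other rows.
Row 1 update in column RHS: 28 − 4·(21/5) = 56/5.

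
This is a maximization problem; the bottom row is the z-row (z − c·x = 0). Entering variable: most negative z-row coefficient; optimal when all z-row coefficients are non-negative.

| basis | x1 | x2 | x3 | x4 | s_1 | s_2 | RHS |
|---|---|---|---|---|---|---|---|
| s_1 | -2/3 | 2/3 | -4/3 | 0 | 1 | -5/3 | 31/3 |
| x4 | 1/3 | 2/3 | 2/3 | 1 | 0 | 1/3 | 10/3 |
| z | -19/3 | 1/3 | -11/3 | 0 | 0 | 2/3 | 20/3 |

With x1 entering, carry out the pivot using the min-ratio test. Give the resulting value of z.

70

Ratio test on column x1 — row 1: entry -2/3 ≤ 0; row 2: (10/3)/(1/3) = 10. Minimum is 10 at row 2 (x4 leaves); pivot element 1/3.
Pivot on row 2; the z-row RHS becomes 20/3 − (-19/3)·10 = 70.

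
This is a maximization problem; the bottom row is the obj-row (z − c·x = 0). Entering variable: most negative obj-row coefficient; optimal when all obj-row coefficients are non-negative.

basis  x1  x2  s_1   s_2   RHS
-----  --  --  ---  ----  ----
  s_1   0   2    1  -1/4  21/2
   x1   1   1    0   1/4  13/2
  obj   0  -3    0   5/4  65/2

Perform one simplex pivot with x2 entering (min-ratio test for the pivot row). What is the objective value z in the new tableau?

Ratio test on column x2 — row 1: (21/2)/2 = 21/4; row 2: (13/2)/1 = 13/2. Minimum is 21/4 at row 1 (s_1 leaves); pivot element 2.
Pivot on row 1; the obj-row RHS becomes 65/2 − (-3)·(21/4) = 193/4.

193/4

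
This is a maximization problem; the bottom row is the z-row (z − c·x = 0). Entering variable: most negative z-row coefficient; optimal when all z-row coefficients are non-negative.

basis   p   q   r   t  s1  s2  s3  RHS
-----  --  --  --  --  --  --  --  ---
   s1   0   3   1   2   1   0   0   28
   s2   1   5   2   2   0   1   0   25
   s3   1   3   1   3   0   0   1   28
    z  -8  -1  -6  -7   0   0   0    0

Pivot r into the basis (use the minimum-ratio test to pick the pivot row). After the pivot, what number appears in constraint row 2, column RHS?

25/2

Ratio test on column r — row 1: 28/1 = 28; row 2: 25/2 = 25/2; row 3: 28/1 = 28. Minimum is 25/2 at row 2 (s2 leaves); pivot element 2.
Divide row 2 by 2; eliminate column r from the other rows.
In the new row 2, the RHS entry is the old entry divided by the pivot: 25/2 = 25/2.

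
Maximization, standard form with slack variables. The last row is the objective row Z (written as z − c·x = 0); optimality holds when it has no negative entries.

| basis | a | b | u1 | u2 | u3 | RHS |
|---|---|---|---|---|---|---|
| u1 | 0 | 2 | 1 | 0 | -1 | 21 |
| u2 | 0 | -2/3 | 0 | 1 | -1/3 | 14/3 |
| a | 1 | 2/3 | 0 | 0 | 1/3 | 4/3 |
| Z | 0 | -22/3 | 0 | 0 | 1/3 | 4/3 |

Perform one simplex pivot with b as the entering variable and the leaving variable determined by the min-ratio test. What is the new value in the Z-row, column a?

11

Ratio test on column b — row 1: 21/2 = 21/2; row 2: entry -2/3 ≤ 0; row 3: (4/3)/(2/3) = 2. Minimum is 2 at row 3 (a leaves); pivot element 2/3.
Divide row 3 by 2/3; eliminate column b from the other rows.
Z-row update in column a: 0 − (-22/3)·(3/2) = 11.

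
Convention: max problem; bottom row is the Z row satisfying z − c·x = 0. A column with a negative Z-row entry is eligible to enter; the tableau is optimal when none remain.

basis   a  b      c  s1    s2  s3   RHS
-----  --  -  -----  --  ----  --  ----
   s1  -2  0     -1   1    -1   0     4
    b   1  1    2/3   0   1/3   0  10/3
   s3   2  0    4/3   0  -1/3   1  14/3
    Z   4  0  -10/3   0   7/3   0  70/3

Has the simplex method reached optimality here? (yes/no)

The Z-row has a negative entry -10/3 in column c, so it is not optimal.

no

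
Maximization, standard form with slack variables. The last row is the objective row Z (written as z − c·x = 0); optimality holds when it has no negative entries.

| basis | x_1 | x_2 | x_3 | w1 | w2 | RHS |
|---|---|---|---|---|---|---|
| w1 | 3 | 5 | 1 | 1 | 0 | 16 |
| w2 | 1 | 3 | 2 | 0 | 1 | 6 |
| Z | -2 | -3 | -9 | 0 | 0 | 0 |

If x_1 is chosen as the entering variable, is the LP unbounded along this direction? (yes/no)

Column x_1 has positive entries in row(s) 1, 2, so the ratio test bounds it — not unbounded.

no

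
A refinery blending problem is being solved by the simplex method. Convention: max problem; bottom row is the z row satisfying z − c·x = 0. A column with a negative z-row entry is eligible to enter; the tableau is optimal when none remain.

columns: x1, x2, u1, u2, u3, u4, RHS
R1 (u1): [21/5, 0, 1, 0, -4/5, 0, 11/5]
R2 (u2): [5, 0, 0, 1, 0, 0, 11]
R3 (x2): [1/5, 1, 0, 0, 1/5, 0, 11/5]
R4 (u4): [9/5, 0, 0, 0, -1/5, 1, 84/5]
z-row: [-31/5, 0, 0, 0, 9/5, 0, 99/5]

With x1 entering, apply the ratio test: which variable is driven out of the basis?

Column x1 entries and ratios — u1: (11/5)/(21/5) = 11/21; u2: 11/5 = 11/5; x2: (11/5)/(1/5) = 11; u4: (84/5)/(9/5) = 28/3.
Smallest ratio is 11/21 in the row of u1, so u1 leaves.

u1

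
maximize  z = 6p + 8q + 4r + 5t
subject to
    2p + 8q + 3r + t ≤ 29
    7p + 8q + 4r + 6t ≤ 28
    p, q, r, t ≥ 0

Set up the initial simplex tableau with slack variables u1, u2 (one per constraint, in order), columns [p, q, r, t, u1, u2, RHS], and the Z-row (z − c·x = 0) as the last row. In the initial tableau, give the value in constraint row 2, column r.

4

Constraint 2 has coefficient 4 on r.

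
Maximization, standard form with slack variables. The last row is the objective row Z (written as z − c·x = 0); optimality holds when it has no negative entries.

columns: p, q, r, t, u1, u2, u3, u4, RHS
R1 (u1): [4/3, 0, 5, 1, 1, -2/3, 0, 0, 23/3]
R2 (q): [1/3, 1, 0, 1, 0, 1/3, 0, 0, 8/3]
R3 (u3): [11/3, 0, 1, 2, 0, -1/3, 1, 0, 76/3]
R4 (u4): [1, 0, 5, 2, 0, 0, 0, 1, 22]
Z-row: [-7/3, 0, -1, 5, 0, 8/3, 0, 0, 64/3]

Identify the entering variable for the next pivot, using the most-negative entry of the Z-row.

p

Negative Z-row entries: p: -7/3, r: -1.
The most negative is -7/3 in column p, so p enters.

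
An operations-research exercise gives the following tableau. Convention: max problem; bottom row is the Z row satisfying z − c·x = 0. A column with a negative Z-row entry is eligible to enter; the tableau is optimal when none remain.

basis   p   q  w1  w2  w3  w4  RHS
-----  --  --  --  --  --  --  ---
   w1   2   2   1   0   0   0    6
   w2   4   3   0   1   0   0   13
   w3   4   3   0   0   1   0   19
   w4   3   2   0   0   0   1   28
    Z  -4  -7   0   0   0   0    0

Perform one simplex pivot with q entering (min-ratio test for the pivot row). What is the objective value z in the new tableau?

Ratio test on column q — row 1: 6/2 = 3; row 2: 13/3 = 13/3; row 3: 19/3 = 19/3; row 4: 28/2 = 14. Minimum is 3 at row 1 (w1 leaves); pivot element 2.
Pivot on row 1; the Z-row RHS becomes 0 − (-7)·3 = 21.

21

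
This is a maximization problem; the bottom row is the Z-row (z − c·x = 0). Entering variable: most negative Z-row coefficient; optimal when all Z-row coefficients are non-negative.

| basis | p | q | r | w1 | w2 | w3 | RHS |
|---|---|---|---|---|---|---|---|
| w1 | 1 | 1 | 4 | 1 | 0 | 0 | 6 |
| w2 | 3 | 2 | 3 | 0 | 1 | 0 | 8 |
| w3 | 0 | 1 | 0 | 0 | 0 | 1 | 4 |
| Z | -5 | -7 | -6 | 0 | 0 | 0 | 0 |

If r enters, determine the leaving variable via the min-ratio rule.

w1

Column r entries and ratios — w1: 6/4 = 3/2; w2: 8/3 = 8/3; w3: 0 ≤ 0, skip.
Smallest ratio is 3/2 in the row of w1, so w1 leaves.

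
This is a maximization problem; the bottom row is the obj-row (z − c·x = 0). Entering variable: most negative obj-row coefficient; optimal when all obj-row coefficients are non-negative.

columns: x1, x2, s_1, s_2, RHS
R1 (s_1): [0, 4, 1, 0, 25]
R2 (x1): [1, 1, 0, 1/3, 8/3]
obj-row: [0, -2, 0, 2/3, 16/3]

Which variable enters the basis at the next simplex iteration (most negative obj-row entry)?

x2

Negative obj-row entries: x2: -2.
The most negative is -2 in column x2, so x2 enters.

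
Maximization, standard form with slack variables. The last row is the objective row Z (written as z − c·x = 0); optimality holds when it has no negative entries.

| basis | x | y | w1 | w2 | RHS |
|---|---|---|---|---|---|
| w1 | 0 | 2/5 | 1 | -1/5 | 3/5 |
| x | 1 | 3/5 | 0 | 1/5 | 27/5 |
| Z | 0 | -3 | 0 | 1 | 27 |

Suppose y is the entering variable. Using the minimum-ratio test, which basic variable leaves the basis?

w1

Column y entries and ratios — w1: (3/5)/(2/5) = 3/2; x: (27/5)/(3/5) = 9.
Smallest ratio is 3/2 in the row of w1, so w1 leaves.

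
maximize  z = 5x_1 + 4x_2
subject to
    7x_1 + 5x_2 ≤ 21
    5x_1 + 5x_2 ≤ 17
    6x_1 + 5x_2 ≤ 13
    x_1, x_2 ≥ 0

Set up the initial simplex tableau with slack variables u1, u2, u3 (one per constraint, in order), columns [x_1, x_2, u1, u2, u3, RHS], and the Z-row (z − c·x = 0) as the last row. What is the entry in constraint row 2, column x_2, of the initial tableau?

Constraint 2 has coefficient 5 on x_2.

5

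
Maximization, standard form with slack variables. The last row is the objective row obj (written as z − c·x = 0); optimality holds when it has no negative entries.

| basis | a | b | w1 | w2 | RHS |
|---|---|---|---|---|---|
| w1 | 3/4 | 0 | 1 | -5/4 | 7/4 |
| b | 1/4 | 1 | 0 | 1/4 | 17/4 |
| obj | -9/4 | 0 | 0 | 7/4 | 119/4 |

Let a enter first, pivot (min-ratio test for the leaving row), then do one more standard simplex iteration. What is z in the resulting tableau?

46

Ratio test on column a — row 1: (7/4)/(3/4) = 7/3; row 2: (17/4)/(1/4) = 17. Minimum is 7/3 at row 1 (w1 leaves); pivot element 3/4.
Pivot on row 1; the obj-row RHS becomes 119/4 − (-9/4)·(7/3) = 35.
Next entering variable (most negative obj-row entry -2): w2.
Ratio test on column w2 — row 1: entry -5/3 ≤ 0; row 2: (11/3)/(2/3) = 11/2. Minimum is 11/2 at row 2 (b leaves); pivot element 2/3.
After the second pivot the obj-row RHS is 35 − (-2)·(11/2) = 46.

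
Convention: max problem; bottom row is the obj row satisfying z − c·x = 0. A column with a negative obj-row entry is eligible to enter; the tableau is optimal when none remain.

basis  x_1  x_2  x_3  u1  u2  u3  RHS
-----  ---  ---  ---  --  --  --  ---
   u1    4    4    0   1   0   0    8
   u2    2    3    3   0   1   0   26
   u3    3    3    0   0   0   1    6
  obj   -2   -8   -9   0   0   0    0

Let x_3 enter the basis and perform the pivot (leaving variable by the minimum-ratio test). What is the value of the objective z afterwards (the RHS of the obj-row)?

Ratio test on column x_3 — row 1: entry 0 ≤ 0; row 2: 26/3 = 26/3; row 3: entry 0 ≤ 0. Minimum is 26/3 at row 2 (u2 leaves); pivot element 3.
Pivot on row 2; the obj-row RHS becomes 0 − (-9)·(26/3) = 78.

78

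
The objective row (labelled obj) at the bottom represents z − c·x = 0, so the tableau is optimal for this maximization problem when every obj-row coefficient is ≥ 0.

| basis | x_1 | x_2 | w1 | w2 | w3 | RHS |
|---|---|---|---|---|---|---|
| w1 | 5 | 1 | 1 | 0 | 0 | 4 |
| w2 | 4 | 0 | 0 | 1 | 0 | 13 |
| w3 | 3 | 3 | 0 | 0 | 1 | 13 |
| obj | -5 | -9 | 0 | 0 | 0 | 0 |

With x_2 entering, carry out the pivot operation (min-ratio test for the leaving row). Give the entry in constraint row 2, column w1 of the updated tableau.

Ratio test on column x_2 — row 1: 4/1 = 4; row 2: entry 0 ≤ 0; row 3: 13/3 = 13/3. Minimum is 4 at row 1 (w1 leaves); pivot element 1.
Divide row 1 by 1; eliminate column x_2 from the other rows.
Row 2 update in column w1: 0 − 0·1 = 0.

0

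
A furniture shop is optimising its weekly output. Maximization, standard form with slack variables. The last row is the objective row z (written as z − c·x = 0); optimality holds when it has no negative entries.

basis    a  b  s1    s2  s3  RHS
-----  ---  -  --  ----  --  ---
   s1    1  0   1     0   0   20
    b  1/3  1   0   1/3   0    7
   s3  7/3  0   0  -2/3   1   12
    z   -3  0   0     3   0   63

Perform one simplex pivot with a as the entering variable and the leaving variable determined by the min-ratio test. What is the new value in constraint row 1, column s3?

-3/7

Ratio test on column a — row 1: 20/1 = 20; row 2: 7/(1/3) = 21; row 3: 12/(7/3) = 36/7. Minimum is 36/7 at row 3 (s3 leaves); pivot element 7/3.
Divide row 3 by 7/3; eliminate column a from the other rows.
Row 1 update in column s3: 0 − 1·(3/7) = -3/7.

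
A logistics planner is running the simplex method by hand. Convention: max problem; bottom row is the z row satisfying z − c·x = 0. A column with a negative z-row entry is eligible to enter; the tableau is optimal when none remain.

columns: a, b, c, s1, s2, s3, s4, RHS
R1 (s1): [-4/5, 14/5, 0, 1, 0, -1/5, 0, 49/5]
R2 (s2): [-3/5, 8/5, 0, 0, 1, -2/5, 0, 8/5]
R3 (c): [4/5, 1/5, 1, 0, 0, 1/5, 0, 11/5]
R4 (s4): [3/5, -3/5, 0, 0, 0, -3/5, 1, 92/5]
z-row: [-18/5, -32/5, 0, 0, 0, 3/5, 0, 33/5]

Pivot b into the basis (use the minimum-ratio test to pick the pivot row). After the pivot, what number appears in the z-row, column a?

Ratio test on column b — row 1: (49/5)/(14/5) = 7/2; row 2: (8/5)/(8/5) = 1; row 3: (11/5)/(1/5) = 11; row 4: entry -3/5 ≤ 0. Minimum is 1 at row 2 (s2 leaves); pivot element 8/5.
Divide row 2 by 8/5; eliminate column b from the other rows.
z-row update in column a: -18/5 − (-32/5)·(-3/8) = -6.

-6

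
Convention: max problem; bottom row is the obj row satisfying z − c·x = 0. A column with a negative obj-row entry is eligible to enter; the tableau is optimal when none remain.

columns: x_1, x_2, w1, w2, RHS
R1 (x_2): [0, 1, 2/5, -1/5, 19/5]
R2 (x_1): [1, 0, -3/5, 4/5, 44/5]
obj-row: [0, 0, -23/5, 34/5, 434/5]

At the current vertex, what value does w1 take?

w1 is not in the basis, so in the current basic feasible solution w1 = 0.

0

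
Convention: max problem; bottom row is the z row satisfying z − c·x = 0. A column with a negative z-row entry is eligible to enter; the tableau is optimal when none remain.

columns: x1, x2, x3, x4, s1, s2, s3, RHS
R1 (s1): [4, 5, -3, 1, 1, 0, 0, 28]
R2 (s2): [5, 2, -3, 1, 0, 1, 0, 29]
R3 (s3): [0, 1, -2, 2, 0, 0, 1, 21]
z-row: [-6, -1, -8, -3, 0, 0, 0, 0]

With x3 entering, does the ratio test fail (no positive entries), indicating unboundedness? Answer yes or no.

Every constraint-row entry in column x3 is ≤ 0, so increasing x3 is unbounded.

yes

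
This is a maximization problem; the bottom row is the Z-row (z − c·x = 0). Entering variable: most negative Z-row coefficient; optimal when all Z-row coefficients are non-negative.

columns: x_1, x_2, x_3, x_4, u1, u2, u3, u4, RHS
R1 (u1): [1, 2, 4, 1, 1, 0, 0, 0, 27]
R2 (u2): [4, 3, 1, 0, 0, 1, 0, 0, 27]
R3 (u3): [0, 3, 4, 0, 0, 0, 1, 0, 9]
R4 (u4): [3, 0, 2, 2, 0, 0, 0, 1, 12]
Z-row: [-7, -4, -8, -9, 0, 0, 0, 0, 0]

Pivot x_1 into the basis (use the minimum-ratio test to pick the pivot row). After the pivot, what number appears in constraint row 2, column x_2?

Ratio test on column x_1 — row 1: 27/1 = 27; row 2: 27/4 = 27/4; row 3: entry 0 ≤ 0; row 4: 12/3 = 4. Minimum is 4 at row 4 (u4 leaves); pivot element 3.
Divide row 4 by 3; eliminate column x_1 from the other rows.
Row 2 update in column x_2: 3 − 4·0 = 3.

3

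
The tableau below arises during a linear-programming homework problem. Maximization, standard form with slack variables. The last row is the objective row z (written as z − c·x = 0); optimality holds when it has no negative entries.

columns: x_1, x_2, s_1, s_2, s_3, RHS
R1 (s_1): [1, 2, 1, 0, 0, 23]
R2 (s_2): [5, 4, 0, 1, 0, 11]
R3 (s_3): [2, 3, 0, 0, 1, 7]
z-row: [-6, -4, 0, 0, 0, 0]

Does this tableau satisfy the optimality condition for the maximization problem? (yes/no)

The z-row has a negative entry -6 in column x_1, so it is not optimal.

no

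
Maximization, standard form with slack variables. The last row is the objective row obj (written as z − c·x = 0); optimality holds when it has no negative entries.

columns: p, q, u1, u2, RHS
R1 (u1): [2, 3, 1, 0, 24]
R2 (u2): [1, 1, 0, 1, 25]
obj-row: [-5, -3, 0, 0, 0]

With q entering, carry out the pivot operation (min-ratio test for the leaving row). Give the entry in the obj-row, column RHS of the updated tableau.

Ratio test on column q — row 1: 24/3 = 8; row 2: 25/1 = 25. Minimum is 8 at row 1 (u1 leaves); pivot element 3.
Divide row 1 by 3; eliminate column q from the other rows.
obj-row update in column RHS: 0 − (-3)·8 = 24.

24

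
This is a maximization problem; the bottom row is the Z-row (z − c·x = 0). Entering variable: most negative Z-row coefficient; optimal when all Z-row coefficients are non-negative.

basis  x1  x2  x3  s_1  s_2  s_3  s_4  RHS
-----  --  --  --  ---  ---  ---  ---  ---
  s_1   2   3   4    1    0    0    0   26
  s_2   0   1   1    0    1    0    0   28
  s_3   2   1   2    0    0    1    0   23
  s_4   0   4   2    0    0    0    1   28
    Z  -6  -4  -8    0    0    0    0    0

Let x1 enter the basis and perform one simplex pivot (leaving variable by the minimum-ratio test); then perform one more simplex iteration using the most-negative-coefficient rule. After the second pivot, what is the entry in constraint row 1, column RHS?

Ratio test on column x1 — row 1: 26/2 = 13; row 2: entry 0 ≤ 0; row 3: 23/2 = 23/2; row 4: entry 0 ≤ 0. Minimum is 23/2 at row 3 (s_3 leaves); pivot element 2.
Divide row 3 by 2; eliminate column x1 from the other rows.
Second iteration: most negative Z-row entry is -2 in column x3, so x3 enters.
Ratio test on column x3 — row 1: 3/2 = 3/2; row 2: 28/1 = 28; row 3: (23/2)/1 = 23/2; row 4: 28/2 = 14. Minimum is 3/2 at row 1 (s_1 leaves); pivot element 2.
Divide row 1 by 2; eliminate column x3 from the other rows.
After both pivots, the entry at constraint row 1, column RHS is 3/2.

3/2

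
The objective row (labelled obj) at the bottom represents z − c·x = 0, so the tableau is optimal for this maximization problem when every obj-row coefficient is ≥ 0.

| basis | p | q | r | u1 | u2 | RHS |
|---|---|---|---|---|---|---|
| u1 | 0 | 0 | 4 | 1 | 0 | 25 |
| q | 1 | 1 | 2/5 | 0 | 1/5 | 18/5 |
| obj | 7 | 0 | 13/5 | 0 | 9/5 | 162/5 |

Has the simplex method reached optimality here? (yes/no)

yes

Every obj-row coefficient is ≥ 0, so the tableau is optimal.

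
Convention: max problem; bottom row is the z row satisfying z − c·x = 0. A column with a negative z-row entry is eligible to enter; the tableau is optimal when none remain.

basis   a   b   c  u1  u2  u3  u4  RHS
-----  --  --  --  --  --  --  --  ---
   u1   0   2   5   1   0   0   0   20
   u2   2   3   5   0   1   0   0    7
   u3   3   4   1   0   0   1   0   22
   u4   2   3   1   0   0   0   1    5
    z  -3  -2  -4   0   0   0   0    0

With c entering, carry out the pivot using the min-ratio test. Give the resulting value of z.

Ratio test on column c — row 1: 20/5 = 4; row 2: 7/5 = 7/5; row 3: 22/1 = 22; row 4: 5/1 = 5. Minimum is 7/5 at row 2 (u2 leaves); pivot element 5.
Pivot on row 2; the z-row RHS becomes 0 − (-4)·(7/5) = 28/5.

28/5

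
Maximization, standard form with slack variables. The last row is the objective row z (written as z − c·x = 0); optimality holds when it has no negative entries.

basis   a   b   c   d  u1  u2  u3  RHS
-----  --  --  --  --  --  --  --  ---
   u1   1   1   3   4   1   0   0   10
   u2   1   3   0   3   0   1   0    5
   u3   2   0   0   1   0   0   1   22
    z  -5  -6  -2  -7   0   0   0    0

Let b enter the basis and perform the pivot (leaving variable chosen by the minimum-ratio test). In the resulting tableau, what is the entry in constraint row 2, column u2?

Ratio test on column b — row 1: 10/1 = 10; row 2: 5/3 = 5/3; row 3: entry 0 ≤ 0. Minimum is 5/3 at row 2 (u2 leaves); pivot element 3.
Divide row 2 by 3; eliminate column b from the other rows.
In the new row 2, the u2 entry is the old entry divided by the pivot: 1/3 = 1/3.

1/3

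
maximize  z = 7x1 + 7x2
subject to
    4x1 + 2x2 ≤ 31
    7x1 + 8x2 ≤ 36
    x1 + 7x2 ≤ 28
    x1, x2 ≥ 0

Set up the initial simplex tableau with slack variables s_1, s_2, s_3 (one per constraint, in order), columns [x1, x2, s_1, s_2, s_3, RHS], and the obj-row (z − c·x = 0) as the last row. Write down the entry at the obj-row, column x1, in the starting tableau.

The obj-row carries the negated objective coefficients: the x1 entry is -7.

-7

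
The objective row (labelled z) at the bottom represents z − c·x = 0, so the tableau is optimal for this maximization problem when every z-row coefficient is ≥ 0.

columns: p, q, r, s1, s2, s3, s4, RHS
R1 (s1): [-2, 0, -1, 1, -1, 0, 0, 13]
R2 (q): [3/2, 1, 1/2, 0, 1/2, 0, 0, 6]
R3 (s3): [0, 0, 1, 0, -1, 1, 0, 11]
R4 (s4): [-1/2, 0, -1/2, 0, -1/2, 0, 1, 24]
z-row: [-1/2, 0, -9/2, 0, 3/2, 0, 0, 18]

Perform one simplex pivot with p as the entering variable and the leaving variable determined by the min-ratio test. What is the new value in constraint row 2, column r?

1/3

Ratio test on column p — row 1: entry -2 ≤ 0; row 2: 6/(3/2) = 4; row 3: entry 0 ≤ 0; row 4: entry -1/2 ≤ 0. Minimum is 4 at row 2 (q leaves); pivot element 3/2.
Divide row 2 by 3/2; eliminate column p from the other rows.
In the new row 2, the r entry is the old entry divided by the pivot: (1/2)/(3/2) = 1/3.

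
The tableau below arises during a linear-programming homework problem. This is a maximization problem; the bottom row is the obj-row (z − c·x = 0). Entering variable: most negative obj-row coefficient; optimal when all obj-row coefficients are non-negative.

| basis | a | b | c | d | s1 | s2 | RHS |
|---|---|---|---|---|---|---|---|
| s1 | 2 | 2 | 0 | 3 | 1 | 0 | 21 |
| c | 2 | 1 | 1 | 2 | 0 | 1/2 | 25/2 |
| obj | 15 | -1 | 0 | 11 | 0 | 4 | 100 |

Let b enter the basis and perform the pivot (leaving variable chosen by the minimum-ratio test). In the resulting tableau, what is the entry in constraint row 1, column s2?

0

Ratio test on column b — row 1: 21/2 = 21/2; row 2: (25/2)/1 = 25/2. Minimum is 21/2 at row 1 (s1 leaves); pivot element 2.
Divide row 1 by 2; eliminate column b from the other rows.
In the new row 1, the s2 entry is the old entry divided by the pivot: 0/2 = 0.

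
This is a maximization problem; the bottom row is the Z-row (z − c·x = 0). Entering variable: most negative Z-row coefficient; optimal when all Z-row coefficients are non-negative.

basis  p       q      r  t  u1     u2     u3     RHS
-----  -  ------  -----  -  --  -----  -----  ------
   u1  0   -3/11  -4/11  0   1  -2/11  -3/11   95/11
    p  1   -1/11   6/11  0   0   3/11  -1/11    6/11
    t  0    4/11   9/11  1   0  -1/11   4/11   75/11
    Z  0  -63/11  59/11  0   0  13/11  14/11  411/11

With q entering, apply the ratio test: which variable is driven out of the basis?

Column q entries and ratios — u1: -3/11 ≤ 0, skip; p: -1/11 ≤ 0, skip; t: (75/11)/(4/11) = 75/4.
Smallest ratio is 75/4 in the row of t, so t leaves.

t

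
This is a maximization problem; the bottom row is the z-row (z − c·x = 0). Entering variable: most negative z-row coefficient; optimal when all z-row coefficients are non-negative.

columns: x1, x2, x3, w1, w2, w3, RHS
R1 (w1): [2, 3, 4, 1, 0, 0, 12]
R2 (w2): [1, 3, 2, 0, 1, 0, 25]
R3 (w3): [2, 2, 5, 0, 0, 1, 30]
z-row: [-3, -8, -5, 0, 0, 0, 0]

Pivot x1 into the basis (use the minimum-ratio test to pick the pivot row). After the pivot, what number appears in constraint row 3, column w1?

Ratio test on column x1 — row 1: 12/2 = 6; row 2: 25/1 = 25; row 3: 30/2 = 15. Minimum is 6 at row 1 (w1 leaves); pivot element 2.
Divide row 1 by 2; eliminate column x1 from the other rows.
Row 3 update in column w1: 0 − 2·(1/2) = -1.

-1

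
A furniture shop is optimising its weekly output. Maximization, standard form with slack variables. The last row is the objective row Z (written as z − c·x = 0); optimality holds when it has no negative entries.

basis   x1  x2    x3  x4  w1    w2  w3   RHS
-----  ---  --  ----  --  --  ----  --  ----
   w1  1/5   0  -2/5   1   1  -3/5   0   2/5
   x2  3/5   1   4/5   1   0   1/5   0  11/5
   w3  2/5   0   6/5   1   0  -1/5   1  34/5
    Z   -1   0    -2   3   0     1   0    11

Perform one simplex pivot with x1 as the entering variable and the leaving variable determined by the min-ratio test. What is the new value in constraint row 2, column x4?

-2

Ratio test on column x1 — row 1: (2/5)/(1/5) = 2; row 2: (11/5)/(3/5) = 11/3; row 3: (34/5)/(2/5) = 17. Minimum is 2 at row 1 (w1 leaves); pivot element 1/5.
Divide row 1 by 1/5; eliminate column x1 from the other rows.
Row 2 update in column x4: 1 − (3/5)·5 = -2.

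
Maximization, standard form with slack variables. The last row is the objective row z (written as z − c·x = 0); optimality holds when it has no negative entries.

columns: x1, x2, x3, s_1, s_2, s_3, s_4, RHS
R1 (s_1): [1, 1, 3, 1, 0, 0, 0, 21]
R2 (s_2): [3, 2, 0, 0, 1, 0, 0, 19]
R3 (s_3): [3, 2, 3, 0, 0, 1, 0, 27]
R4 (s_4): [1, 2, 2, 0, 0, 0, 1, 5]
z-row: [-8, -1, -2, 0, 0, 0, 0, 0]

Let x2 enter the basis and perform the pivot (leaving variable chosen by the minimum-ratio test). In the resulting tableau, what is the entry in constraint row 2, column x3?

-2

Ratio test on column x2 — row 1: 21/1 = 21; row 2: 19/2 = 19/2; row 3: 27/2 = 27/2; row 4: 5/2 = 5/2. Minimum is 5/2 at row 4 (s_4 leaves); pivot element 2.
Divide row 4 by 2; eliminate column x2 from the other rows.
Row 2 update in column x3: 0 − 2·1 = -2.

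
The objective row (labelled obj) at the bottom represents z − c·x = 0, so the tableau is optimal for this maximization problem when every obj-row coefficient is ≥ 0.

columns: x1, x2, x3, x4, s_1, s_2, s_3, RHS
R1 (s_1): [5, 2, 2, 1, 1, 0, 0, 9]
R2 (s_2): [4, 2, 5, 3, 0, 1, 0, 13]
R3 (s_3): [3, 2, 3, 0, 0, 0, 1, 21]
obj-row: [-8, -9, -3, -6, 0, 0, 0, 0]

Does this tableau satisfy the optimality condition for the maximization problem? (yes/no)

The obj-row has a negative entry -9 in column x2, so it is not optimal.

no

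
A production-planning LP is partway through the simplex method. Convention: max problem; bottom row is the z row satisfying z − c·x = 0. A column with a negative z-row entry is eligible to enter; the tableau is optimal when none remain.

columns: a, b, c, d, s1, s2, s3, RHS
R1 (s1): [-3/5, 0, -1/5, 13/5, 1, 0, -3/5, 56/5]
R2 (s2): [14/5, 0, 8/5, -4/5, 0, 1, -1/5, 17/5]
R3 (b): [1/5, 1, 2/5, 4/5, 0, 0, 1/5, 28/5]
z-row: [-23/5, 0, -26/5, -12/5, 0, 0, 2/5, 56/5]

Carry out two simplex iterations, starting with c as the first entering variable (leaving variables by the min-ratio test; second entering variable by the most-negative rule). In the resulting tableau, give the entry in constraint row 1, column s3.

-1/4

Ratio test on column c — row 1: entry -1/5 ≤ 0; row 2: (17/5)/(8/5) = 17/8; row 3: (28/5)/(2/5) = 14. Minimum is 17/8 at row 2 (s2 leaves); pivot element 8/5.
Divide row 2 by 8/5; eliminate column c from the other rows.
Second iteration: most negative z-row entry is -5 in column d, so d enters.
Ratio test on column d — row 1: (93/8)/(5/2) = 93/20; row 2: entry -1/2 ≤ 0; row 3: (19/4)/1 = 19/4. Minimum is 93/20 at row 1 (s1 leaves); pivot element 5/2.
Divide row 1 by 5/2; eliminate column d from the other rows.
After both pivots, the entry at constraint row 1, column s3 is -1/4.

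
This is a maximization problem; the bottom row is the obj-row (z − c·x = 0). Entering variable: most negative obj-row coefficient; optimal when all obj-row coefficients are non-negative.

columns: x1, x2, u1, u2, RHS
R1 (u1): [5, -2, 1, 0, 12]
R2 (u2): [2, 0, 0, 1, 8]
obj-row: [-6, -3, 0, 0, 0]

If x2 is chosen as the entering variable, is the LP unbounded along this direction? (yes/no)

yes

Every constraint-row entry in column x2 is ≤ 0, so increasing x2 is unbounded.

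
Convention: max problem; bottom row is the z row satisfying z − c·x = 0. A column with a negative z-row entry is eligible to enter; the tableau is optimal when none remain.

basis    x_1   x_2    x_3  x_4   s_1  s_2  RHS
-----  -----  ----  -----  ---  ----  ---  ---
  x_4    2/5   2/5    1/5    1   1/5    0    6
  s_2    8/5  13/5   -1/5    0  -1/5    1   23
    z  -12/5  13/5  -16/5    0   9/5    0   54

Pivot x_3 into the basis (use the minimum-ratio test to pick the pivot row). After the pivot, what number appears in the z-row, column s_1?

5

Ratio test on column x_3 — row 1: 6/(1/5) = 30; row 2: entry -1/5 ≤ 0. Minimum is 30 at row 1 (x_4 leaves); pivot element 1/5.
Divide row 1 by 1/5; eliminate column x_3 from the other rows.
z-row update in column s_1: 9/5 − (-16/5)·1 = 5.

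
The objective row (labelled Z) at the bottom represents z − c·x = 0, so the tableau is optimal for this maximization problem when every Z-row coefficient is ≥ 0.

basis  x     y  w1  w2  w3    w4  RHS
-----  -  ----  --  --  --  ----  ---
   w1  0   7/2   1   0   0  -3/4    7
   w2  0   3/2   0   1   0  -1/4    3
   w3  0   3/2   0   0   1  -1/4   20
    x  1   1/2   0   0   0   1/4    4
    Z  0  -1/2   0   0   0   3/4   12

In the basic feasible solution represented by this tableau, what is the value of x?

4

x is basic (row 4); its value is the RHS of that row, 4.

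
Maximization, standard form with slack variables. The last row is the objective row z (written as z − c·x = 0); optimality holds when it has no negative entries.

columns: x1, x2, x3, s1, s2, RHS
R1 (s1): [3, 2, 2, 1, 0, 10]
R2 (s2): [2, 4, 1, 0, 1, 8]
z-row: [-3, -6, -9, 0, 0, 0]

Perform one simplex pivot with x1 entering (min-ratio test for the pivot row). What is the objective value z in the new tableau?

Ratio test on column x1 — row 1: 10/3 = 10/3; row 2: 8/2 = 4. Minimum is 10/3 at row 1 (s1 leaves); pivot element 3.
Pivot on row 1; the z-row RHS becomes 0 − (-3)·(10/3) = 10.

10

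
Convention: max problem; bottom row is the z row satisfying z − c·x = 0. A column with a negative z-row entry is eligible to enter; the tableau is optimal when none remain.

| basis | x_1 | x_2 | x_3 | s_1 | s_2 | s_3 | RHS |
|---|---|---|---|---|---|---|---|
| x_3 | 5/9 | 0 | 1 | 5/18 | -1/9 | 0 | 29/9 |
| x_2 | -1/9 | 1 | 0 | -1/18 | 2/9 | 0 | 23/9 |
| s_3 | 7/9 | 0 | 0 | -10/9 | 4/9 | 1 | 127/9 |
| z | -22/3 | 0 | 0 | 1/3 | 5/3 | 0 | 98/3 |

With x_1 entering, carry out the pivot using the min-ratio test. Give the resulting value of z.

Ratio test on column x_1 — row 1: (29/9)/(5/9) = 29/5; row 2: entry -1/9 ≤ 0; row 3: (127/9)/(7/9) = 127/7. Minimum is 29/5 at row 1 (x_3 leaves); pivot element 5/9.
Pivot on row 1; the z-row RHS becomes 98/3 − (-22/3)·(29/5) = 376/5.

376/5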